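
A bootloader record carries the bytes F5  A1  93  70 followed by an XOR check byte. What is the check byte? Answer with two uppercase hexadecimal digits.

XOR the bytes together:
  start with 0xF5
  0xF5 ⊕ 0xA1 = 0x54
  0x54 ⊕ 0x93 = 0xC7
  0xC7 ⊕ 0x70 = 0xB7

B7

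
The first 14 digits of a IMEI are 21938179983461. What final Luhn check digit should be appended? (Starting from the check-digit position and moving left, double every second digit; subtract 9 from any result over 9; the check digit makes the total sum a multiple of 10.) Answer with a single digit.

0

Partial digits right→left: 1 6 4 3 8 9 9 7 1 8 3 9 1 2
Double every second digit counting from the check-digit position (so the 1st, 3rd, 5th, ... of the partial from the right).
  doubled (with −9 where >9): 2 8 7 9 2 6 2 → sum 36
  kept as-is: 6 3 9 7 8 9 2 → sum 44
Total = 36 + 44 = 80.
Check digit = (10 − (80 mod 10)) mod 10 = 0.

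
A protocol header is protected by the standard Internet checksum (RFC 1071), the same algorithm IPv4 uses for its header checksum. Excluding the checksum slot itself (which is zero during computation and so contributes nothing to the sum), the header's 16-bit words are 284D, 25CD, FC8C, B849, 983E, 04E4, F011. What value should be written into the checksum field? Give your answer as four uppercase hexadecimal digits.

One's-complement addition (fold any carry out of bit 15 back into bit 0):
  0x284D + 0x25CD = 0x04E1A
  0x4E1A + 0xFC8C = 0x14AA6 → wrap carry → 0x4AA7
  0x4AA7 + 0xB849 = 0x102F0 → wrap carry → 0x02F1
  0x02F1 + 0x983E = 0x09B2F
  0x9B2F + 0x04E4 = 0x0A013
  0xA013 + 0xF011 = 0x19024 → wrap carry → 0x9025
One's-complement sum = 0x9025.
Checksum = ~0x9025 & 0xFFFF = 0x6FDA.

6FDA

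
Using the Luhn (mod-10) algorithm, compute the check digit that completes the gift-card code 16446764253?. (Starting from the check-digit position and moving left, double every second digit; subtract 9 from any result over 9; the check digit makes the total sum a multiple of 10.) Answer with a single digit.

Partial digits right→left: 3 5 2 4 6 7 6 4 4 6 1
Double every second digit counting from the check-digit position (so the 1st, 3rd, 5th, ... of the partial from the right).
  doubled (with −9 where >9): 6 4 3 3 8 2 → sum 26
  kept as-is: 5 4 7 4 6 → sum 26
Total = 26 + 26 = 52.
Check digit = (10 − (52 mod 10)) mod 10 = 8.

8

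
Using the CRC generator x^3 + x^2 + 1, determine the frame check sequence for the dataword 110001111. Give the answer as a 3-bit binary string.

Append 3 zeros: 110001111000. Divide by 1101 (XOR where the leading bit is 1):
  pos 0: 1100 XOR 1101 = 0001
  pos 3: 1011 XOR 1101 = 0110
  pos 4: 1101 XOR 1101 = 0000
  pos 8: 1000 XOR 1101 = 0101
Remainder (last 3 bits) = 101. This is the CRC / FCS.

101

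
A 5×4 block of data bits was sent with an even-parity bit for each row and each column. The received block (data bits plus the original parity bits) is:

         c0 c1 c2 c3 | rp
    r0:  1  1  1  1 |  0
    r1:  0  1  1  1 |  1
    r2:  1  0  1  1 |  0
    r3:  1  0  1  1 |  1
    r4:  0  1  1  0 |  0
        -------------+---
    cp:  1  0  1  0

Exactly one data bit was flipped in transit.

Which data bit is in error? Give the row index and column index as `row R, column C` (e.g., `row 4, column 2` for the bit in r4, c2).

row 2, column 1

Recompute each row's even parity and compare to rp:
  r0: data parity 0, sent rp 0 → ok
  r1: data parity 1, sent rp 1 → ok
  r2: data parity 1, sent rp 0 → mismatch
  r3: data parity 1, sent rp 1 → ok
  r4: data parity 0, sent rp 0 → ok
Recompute each column's even parity and compare to cp:
  c0: data parity 1, sent cp 1 → ok
  c1: data parity 1, sent cp 0 → mismatch
  c2: data parity 1, sent cp 1 → ok
  c3: data parity 0, sent cp 0 → ok
Exactly one row (r2) and one column (c1) fail → the flipped bit is at their intersection.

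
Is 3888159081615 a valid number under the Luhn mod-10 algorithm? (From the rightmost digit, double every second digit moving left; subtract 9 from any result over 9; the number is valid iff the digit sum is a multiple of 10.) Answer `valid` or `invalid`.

invalid

From the right, keep odd positions and double even positions (subtract 9 from any doubled value over 9):
  doubled (positions 2,4,...): 2 2 0 1 7 7 → sum 19
  kept (positions 1,3,...): 5 6 8 9 1 8 3 → sum 40
Total = 59.
59 mod 10 = 9, so the number is invalid.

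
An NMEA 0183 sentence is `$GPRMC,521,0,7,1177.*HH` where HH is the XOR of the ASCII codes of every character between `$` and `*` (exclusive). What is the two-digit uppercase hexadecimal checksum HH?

XOR the ASCII codes of the payload characters:
  'G' = 0x47 → acc = 0x47
  'P' = 0x50 → acc = 0x17
  'R' = 0x52 → acc = 0x45
  'M' = 0x4D → acc = 0x08
  'C' = 0x43 → acc = 0x4B
  ',' = 0x2C → acc = 0x67
  '5' = 0x35 → acc = 0x52
  '2' = 0x32 → acc = 0x60
  '1' = 0x31 → acc = 0x51
  ',' = 0x2C → acc = 0x7D
  '0' = 0x30 → acc = 0x4D
  ',' = 0x2C → acc = 0x61
  '7' = 0x37 → acc = 0x56
  ',' = 0x2C → acc = 0x7A
  '1' = 0x31 → acc = 0x4B
  '1' = 0x31 → acc = 0x7A
  '7' = 0x37 → acc = 0x4D
  '7' = 0x37 → acc = 0x7A
  '.' = 0x2E → acc = 0x54
Checksum = 0x54.

54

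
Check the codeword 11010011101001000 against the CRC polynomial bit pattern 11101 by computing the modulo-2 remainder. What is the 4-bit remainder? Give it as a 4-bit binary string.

0000

Modulo-2 division of 11010011101001000 by 11101:
  pos 0: 11010 XOR 11101 = 00111
  pos 2: 11101 XOR 11101 = 00000
  pos 7: 11010 XOR 11101 = 00111
  pos 9: 11101 XOR 11101 = 00000
Remainder = 0000 (zero — the frame passes the CRC check).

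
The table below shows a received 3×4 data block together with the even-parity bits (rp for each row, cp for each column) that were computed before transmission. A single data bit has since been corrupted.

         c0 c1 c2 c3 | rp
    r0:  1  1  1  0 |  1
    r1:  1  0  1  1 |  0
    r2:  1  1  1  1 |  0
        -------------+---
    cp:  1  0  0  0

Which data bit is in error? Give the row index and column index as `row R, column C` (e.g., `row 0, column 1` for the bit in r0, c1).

Recompute each row's even parity and compare to rp:
  r0: data parity 1, sent rp 1 → ok
  r1: data parity 1, sent rp 0 → mismatch
  r2: data parity 0, sent rp 0 → ok
Recompute each column's even parity and compare to cp:
  c0: data parity 1, sent cp 1 → ok
  c1: data parity 0, sent cp 0 → ok
  c2: data parity 1, sent cp 0 → mismatch
  c3: data parity 0, sent cp 0 → ok
Exactly one row (r1) and one column (c2) fail → the flipped bit is at their intersection.

row 1, column 2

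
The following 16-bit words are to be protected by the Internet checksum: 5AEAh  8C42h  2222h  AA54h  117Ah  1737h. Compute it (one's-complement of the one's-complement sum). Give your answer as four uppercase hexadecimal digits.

23AB

One's-complement addition (fold any carry out of bit 15 back into bit 0):
  0x5AEA + 0x8C42 = 0x0E72C
  0xE72C + 0x2222 = 0x1094E → wrap carry → 0x094F
  0x094F + 0xAA54 = 0x0B3A3
  0xB3A3 + 0x117A = 0x0C51D
  0xC51D + 0x1737 = 0x0DC54
One's-complement sum = 0xDC54.
Checksum = ~0xDC54 & 0xFFFF = 0x23AB.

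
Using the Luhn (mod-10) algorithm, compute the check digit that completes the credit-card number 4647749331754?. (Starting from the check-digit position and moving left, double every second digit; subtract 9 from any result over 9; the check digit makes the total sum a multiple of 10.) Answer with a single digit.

Partial digits right→left: 4 5 7 1 3 3 9 4 7 7 4 6 4
Double every second digit counting from the check-digit position (so the 1st, 3rd, 5th, ... of the partial from the right).
  doubled (with −9 where >9): 8 5 6 9 5 8 8 → sum 49
  kept as-is: 5 1 3 4 7 6 → sum 26
Total = 49 + 26 = 75.
Check digit = (10 − (75 mod 10)) mod 10 = 5.

5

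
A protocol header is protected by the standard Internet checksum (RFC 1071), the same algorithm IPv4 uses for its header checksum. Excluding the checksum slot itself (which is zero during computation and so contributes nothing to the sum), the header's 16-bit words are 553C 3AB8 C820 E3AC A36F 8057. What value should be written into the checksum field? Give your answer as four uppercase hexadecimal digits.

One's-complement addition (fold any carry out of bit 15 back into bit 0):
  0x553C + 0x3AB8 = 0x08FF4
  0x8FF4 + 0xC820 = 0x15814 → wrap carry → 0x5815
  0x5815 + 0xE3AC = 0x13BC1 → wrap carry → 0x3BC2
  0x3BC2 + 0xA36F = 0x0DF31
  0xDF31 + 0x8057 = 0x15F88 → wrap carry → 0x5F89
One's-complement sum = 0x5F89.
Checksum = ~0x5F89 & 0xFFFF = 0xA076.

A076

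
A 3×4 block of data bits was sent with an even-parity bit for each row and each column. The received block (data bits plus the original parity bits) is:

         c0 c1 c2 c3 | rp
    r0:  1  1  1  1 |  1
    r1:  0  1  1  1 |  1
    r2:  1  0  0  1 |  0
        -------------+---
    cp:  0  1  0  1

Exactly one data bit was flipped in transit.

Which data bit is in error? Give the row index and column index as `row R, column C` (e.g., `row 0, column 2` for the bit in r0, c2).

Recompute each row's even parity and compare to rp:
  r0: data parity 0, sent rp 1 → mismatch
  r1: data parity 1, sent rp 1 → ok
  r2: data parity 0, sent rp 0 → ok
Recompute each column's even parity and compare to cp:
  c0: data parity 0, sent cp 0 → ok
  c1: data parity 0, sent cp 1 → mismatch
  c2: data parity 0, sent cp 0 → ok
  c3: data parity 1, sent cp 1 → ok
Exactly one row (r0) and one column (c1) fail → the flipped bit is at their intersection.

row 0, column 1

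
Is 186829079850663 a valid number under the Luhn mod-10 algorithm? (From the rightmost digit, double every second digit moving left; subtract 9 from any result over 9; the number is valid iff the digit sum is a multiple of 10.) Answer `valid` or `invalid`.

From the right, keep odd positions and double even positions (subtract 9 from any doubled value over 9):
  doubled (positions 2,4,...): 3 0 7 5 9 7 7 → sum 38
  kept (positions 1,3,...): 3 6 5 9 0 2 6 1 → sum 32
Total = 70.
70 mod 10 = 0, so the number is valid.

valid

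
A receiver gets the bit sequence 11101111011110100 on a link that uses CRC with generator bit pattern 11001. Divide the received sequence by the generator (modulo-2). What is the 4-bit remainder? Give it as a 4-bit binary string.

0000

Modulo-2 division of 11101111011110100 by 11001:
  pos 0: 11101 XOR 11001 = 00100
  pos 2: 10011 XOR 11001 = 01010
  pos 3: 10101 XOR 11001 = 01100
  pos 4: 11000 XOR 11001 = 00001
  pos 8: 11111 XOR 11001 = 00110
  pos 10: 11001 XOR 11001 = 00000
Remainder = 0000 (zero — the frame passes the CRC check).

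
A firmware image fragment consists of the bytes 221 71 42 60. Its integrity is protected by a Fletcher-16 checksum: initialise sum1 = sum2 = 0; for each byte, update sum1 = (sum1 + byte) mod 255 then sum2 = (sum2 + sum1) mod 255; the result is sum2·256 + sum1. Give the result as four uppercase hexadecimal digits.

Running sums (mod 255):
  after byte 0 (221): sum1=221, sum2=221
  after byte 1 (71): sum1=37, sum2=3
  after byte 2 (42): sum1=79, sum2=82
  after byte 3 (60): sum1=139, sum2=221
Checksum = sum2·256 + sum1 = 221·256 + 139 = 56715 = 0xDD8B.

DD8B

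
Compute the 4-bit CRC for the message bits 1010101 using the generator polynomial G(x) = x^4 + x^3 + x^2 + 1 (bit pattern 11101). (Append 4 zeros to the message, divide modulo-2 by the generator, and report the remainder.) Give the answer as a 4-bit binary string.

Append 4 zeros: 10101010000. Divide by 11101 (XOR where the leading bit is 1):
  pos 0: 10101 XOR 11101 = 01000
  pos 1: 10000 XOR 11101 = 01101
  pos 2: 11011 XOR 11101 = 00110
  pos 4: 11000 XOR 11101 = 00101
  pos 6: 10100 XOR 11101 = 01001
Remainder (last 4 bits) = 1001. This is the CRC / FCS.

1001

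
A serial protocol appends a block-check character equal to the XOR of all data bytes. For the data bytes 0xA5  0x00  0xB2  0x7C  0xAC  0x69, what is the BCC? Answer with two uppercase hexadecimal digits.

XOR the bytes together:
  start with 0xA5
  0xA5 ⊕ 0x00 = 0xA5
  0xA5 ⊕ 0xB2 = 0x17
  0x17 ⊕ 0x7C = 0x6B
  0x6B ⊕ 0xAC = 0xC7
  0xC7 ⊕ 0x69 = 0xAE

AE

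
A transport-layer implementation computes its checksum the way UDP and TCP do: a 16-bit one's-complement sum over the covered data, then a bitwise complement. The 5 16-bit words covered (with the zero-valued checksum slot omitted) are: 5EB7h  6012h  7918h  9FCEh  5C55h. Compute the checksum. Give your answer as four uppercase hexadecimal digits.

One's-complement addition (fold any carry out of bit 15 back into bit 0):
  0x5EB7 + 0x6012 = 0x0BEC9
  0xBEC9 + 0x7918 = 0x137E1 → wrap carry → 0x37E2
  0x37E2 + 0x9FCE = 0x0D7B0
  0xD7B0 + 0x5C55 = 0x13405 → wrap carry → 0x3406
One's-complement sum = 0x3406.
Checksum = ~0x3406 & 0xFFFF = 0xCBF9.

CBF9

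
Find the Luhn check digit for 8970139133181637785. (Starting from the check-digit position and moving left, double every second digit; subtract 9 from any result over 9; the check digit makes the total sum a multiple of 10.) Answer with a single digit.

Partial digits right→left: 5 8 7 7 3 6 1 8 1 3 3 1 9 3 1 0 7 9 8
Double every second digit counting from the check-digit position (so the 1st, 3rd, 5th, ... of the partial from the right).
  doubled (with −9 where >9): 1 5 6 2 2 6 9 2 5 7 → sum 45
  kept as-is: 8 7 6 8 3 1 3 0 9 → sum 45
Total = 45 + 45 = 90.
Check digit = (10 − (90 mod 10)) mod 10 = 0.

0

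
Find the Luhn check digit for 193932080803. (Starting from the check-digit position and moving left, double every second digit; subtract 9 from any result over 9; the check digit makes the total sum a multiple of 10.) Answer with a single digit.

Partial digits right→left: 3 0 8 0 8 0 2 3 9 3 9 1
Double every second digit counting from the check-digit position (so the 1st, 3rd, 5th, ... of the partial from the right).
  doubled (with −9 where >9): 6 7 7 4 9 9 → sum 42
  kept as-is: 0 0 0 3 3 1 → sum 7
Total = 42 + 7 = 49.
Check digit = (10 − (49 mod 10)) mod 10 = 1.

1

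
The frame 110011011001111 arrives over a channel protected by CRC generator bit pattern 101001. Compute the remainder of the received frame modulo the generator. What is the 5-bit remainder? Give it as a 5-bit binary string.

Modulo-2 division of 110011011001111 by 101001:
  pos 0: 110011 XOR 101001 = 011010
  pos 1: 110100 XOR 101001 = 011101
  pos 2: 111011 XOR 101001 = 010010
  pos 3: 100101 XOR 101001 = 001100
  pos 5: 110000 XOR 101001 = 011001
  pos 6: 110011 XOR 101001 = 011010
  pos 7: 110101 XOR 101001 = 011100
  pos 8: 111001 XOR 101001 = 010000
  pos 9: 100001 XOR 101001 = 001000
Remainder = 01000 (nonzero — an error is detected).

01000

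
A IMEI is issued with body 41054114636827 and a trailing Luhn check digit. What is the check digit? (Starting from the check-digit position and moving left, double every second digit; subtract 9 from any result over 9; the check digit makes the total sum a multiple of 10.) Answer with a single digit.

Partial digits right→left: 7 2 8 6 3 6 4 1 1 4 5 0 1 4
Double every second digit counting from the check-digit position (so the 1st, 3rd, 5th, ... of the partial from the right).
  doubled (with −9 where >9): 5 7 6 8 2 1 2 → sum 31
  kept as-is: 2 6 6 1 4 0 4 → sum 23
Total = 31 + 23 = 54.
Check digit = (10 − (54 mod 10)) mod 10 = 6.

6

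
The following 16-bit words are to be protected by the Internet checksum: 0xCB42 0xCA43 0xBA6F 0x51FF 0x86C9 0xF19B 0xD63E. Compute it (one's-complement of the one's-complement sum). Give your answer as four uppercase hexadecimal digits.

0F66

One's-complement addition (fold any carry out of bit 15 back into bit 0):
  0xCB42 + 0xCA43 = 0x19585 → wrap carry → 0x9586
  0x9586 + 0xBA6F = 0x14FF5 → wrap carry → 0x4FF6
  0x4FF6 + 0x51FF = 0x0A1F5
  0xA1F5 + 0x86C9 = 0x128BE → wrap carry → 0x28BF
  0x28BF + 0xF19B = 0x11A5A → wrap carry → 0x1A5B
  0x1A5B + 0xD63E = 0x0F099
One's-complement sum = 0xF099.
Checksum = ~0xF099 & 0xFFFF = 0x0F66.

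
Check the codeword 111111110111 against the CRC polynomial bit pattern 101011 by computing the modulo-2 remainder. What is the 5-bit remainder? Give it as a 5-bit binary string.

Modulo-2 division of 111111110111 by 101011:
  pos 0: 111111 XOR 101011 = 010100
  pos 1: 101001 XOR 101011 = 000010
  pos 5: 101011 XOR 101011 = 000000
Remainder = 00001 (nonzero — an error is detected).

00001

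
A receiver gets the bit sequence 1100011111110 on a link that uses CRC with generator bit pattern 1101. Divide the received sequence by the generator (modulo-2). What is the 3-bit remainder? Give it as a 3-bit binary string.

100

Modulo-2 division of 1100011111110 by 1101:
  pos 0: 1100 XOR 1101 = 0001
  pos 3: 1011 XOR 1101 = 0110
  pos 4: 1101 XOR 1101 = 0000
  pos 8: 1111 XOR 1101 = 0010
Remainder = 100 (nonzero — an error is detected).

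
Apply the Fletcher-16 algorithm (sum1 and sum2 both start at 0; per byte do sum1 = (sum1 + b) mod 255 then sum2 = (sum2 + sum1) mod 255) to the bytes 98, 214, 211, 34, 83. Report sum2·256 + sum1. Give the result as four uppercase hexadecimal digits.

5A82

Running sums (mod 255):
  after byte 0 (98): sum1=98, sum2=98
  after byte 1 (214): sum1=57, sum2=155
  after byte 2 (211): sum1=13, sum2=168
  after byte 3 (34): sum1=47, sum2=215
  after byte 4 (83): sum1=130, sum2=90
Checksum = sum2·256 + sum1 = 90·256 + 130 = 23170 = 0x5A82.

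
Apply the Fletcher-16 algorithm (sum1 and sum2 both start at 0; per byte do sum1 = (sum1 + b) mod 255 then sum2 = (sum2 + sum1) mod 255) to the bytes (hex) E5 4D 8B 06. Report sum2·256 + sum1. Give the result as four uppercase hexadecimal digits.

9CC4

Running sums (mod 255):
  after byte 0 (E5): sum1=229, sum2=229
  after byte 1 (4D): sum1=51, sum2=25
  after byte 2 (8B): sum1=190, sum2=215
  after byte 3 (06): sum1=196, sum2=156
Checksum = sum2·256 + sum1 = 156·256 + 196 = 40132 = 0x9CC4.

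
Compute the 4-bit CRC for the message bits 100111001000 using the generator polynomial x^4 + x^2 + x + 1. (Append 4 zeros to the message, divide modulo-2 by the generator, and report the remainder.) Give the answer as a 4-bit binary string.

0010

Append 4 zeros: 1001110010000000. Divide by 10111 (XOR where the leading bit is 1):
  pos 0: 10011 XOR 10111 = 00100
  pos 2: 10010 XOR 10111 = 00101
  pos 4: 10101 XOR 10111 = 00010
  pos 7: 10000 XOR 10111 = 00111
  pos 9: 11100 XOR 10111 = 01011
  pos 10: 10110 XOR 10111 = 00001
Remainder (last 4 bits) = 0010. This is the CRC / FCS.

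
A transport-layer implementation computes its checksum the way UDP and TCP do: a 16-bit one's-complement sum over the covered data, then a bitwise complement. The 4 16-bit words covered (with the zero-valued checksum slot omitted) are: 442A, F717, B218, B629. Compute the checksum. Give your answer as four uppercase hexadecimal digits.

One's-complement addition (fold any carry out of bit 15 back into bit 0):
  0x442A + 0xF717 = 0x13B41 → wrap carry → 0x3B42
  0x3B42 + 0xB218 = 0x0ED5A
  0xED5A + 0xB629 = 0x1A383 → wrap carry → 0xA384
One's-complement sum = 0xA384.
Checksum = ~0xA384 & 0xFFFF = 0x5C7B.

5C7B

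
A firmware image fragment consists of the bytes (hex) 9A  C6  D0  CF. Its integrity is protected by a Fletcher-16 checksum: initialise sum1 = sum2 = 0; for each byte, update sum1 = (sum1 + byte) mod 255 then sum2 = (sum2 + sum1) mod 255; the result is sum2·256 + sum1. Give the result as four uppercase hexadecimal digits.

Running sums (mod 255):
  after byte 0 (9A): sum1=154, sum2=154
  after byte 1 (C6): sum1=97, sum2=251
  after byte 2 (D0): sum1=50, sum2=46
  after byte 3 (CF): sum1=2, sum2=48
Checksum = sum2·256 + sum1 = 48·256 + 2 = 12290 = 0x3002.

3002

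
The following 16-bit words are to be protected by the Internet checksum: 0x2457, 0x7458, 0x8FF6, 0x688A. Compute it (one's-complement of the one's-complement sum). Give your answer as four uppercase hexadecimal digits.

One's-complement addition (fold any carry out of bit 15 back into bit 0):
  0x2457 + 0x7458 = 0x098AF
  0x98AF + 0x8FF6 = 0x128A5 → wrap carry → 0x28A6
  0x28A6 + 0x688A = 0x09130
One's-complement sum = 0x9130.
Checksum = ~0x9130 & 0xFFFF = 0x6ECF.

6ECF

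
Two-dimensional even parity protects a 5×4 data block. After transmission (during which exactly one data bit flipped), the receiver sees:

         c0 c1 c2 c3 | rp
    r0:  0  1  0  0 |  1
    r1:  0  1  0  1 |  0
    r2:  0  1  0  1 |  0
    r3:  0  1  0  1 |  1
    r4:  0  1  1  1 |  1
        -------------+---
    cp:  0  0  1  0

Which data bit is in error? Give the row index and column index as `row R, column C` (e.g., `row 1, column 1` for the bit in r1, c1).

row 3, column 1

Recompute each row's even parity and compare to rp:
  r0: data parity 1, sent rp 1 → ok
  r1: data parity 0, sent rp 0 → ok
  r2: data parity 0, sent rp 0 → ok
  r3: data parity 0, sent rp 1 → mismatch
  r4: data parity 1, sent rp 1 → ok
Recompute each column's even parity and compare to cp:
  c0: data parity 0, sent cp 0 → ok
  c1: data parity 1, sent cp 0 → mismatch
  c2: data parity 1, sent cp 1 → ok
  c3: data parity 0, sent cp 0 → ok
Exactly one row (r3) and one column (c1) fail → the flipped bit is at their intersection.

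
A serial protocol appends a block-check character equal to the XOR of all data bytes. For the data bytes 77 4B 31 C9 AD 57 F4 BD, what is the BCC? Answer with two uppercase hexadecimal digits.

77

XOR the bytes together:
  start with 0x77
  0x77 ⊕ 0x4B = 0x3C
  0x3C ⊕ 0x31 = 0x0D
  0x0D ⊕ 0xC9 = 0xC4
  0xC4 ⊕ 0xAD = 0x69
  0x69 ⊕ 0x57 = 0x3E
  0x3E ⊕ 0xF4 = 0xCA
  0xCA ⊕ 0xBD = 0x77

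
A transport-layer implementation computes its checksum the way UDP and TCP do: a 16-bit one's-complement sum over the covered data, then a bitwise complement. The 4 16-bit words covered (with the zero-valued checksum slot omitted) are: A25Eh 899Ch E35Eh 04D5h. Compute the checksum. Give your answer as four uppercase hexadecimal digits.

EBD0

One's-complement addition (fold any carry out of bit 15 back into bit 0):
  0xA25E + 0x899C = 0x12BFA → wrap carry → 0x2BFB
  0x2BFB + 0xE35E = 0x10F59 → wrap carry → 0x0F5A
  0x0F5A + 0x04D5 = 0x0142F
One's-complement sum = 0x142F.
Checksum = ~0x142F & 0xFFFF = 0xEBD0.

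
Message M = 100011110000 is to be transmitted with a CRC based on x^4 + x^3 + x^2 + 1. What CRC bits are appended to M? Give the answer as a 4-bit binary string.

0001

Append 4 zeros: 1000111100000000. Divide by 11101 (XOR where the leading bit is 1):
  pos 0: 10001 XOR 11101 = 01100
  pos 1: 11001 XOR 11101 = 00100
  pos 3: 10011 XOR 11101 = 01110
  pos 4: 11100 XOR 11101 = 00001
  pos 8: 10000 XOR 11101 = 01101
  pos 9: 11010 XOR 11101 = 00111
  pos 11: 11100 XOR 11101 = 00001
Remainder (last 4 bits) = 0001. This is the CRC / FCS.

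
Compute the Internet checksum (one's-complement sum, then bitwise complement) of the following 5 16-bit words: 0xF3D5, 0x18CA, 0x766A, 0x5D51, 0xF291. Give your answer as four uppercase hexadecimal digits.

2D12

One's-complement addition (fold any carry out of bit 15 back into bit 0):
  0xF3D5 + 0x18CA = 0x10C9F → wrap carry → 0x0CA0
  0x0CA0 + 0x766A = 0x0830A
  0x830A + 0x5D51 = 0x0E05B
  0xE05B + 0xF291 = 0x1D2EC → wrap carry → 0xD2ED
One's-complement sum = 0xD2ED.
Checksum = ~0xD2ED & 0xFFFF = 0x2D12.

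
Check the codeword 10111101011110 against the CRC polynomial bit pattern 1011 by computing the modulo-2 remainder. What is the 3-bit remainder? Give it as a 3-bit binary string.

Modulo-2 division of 10111101011110 by 1011:
  pos 0: 1011 XOR 1011 = 0000
  pos 4: 1101 XOR 1011 = 0110
  pos 5: 1100 XOR 1011 = 0111
  pos 6: 1111 XOR 1011 = 0100
  pos 7: 1001 XOR 1011 = 0010
  pos 9: 1011 XOR 1011 = 0000
Remainder = 000 (zero — the frame passes the CRC check).

000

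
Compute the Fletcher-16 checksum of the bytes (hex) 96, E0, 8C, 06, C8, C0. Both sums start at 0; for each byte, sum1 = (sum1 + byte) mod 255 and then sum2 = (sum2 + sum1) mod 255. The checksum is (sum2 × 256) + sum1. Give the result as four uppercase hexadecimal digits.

Running sums (mod 255):
  after byte 0 (96): sum1=150, sum2=150
  after byte 1 (E0): sum1=119, sum2=14
  after byte 2 (8C): sum1=4, sum2=18
  after byte 3 (06): sum1=10, sum2=28
  after byte 4 (C8): sum1=210, sum2=238
  after byte 5 (C0): sum1=147, sum2=130
Checksum = sum2·256 + sum1 = 130·256 + 147 = 33427 = 0x8293.

8293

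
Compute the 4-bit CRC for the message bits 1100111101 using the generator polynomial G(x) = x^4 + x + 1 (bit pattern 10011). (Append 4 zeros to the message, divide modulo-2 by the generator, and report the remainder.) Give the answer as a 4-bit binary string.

1001

Append 4 zeros: 11001111010000. Divide by 10011 (XOR where the leading bit is 1):
  pos 0: 11001 XOR 10011 = 01010
  pos 1: 10101 XOR 10011 = 00110
  pos 3: 11011 XOR 10011 = 01000
  pos 4: 10000 XOR 10011 = 00011
  pos 7: 11100 XOR 10011 = 01111
  pos 8: 11110 XOR 10011 = 01101
  pos 9: 11010 XOR 10011 = 01001
Remainder (last 4 bits) = 1001. This is the CRC / FCS.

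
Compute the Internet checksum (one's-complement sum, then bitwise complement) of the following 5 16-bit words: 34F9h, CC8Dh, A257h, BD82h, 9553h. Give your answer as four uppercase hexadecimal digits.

One's-complement addition (fold any carry out of bit 15 back into bit 0):
  0x34F9 + 0xCC8D = 0x10186 → wrap carry → 0x0187
  0x0187 + 0xA257 = 0x0A3DE
  0xA3DE + 0xBD82 = 0x16160 → wrap carry → 0x6161
  0x6161 + 0x9553 = 0x0F6B4
One's-complement sum = 0xF6B4.
Checksum = ~0xF6B4 & 0xFFFF = 0x094B.

094B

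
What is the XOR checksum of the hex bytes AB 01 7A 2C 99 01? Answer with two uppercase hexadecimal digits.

64

XOR the bytes together:
  start with 0xAB
  0xAB ⊕ 0x01 = 0xAA
  0xAA ⊕ 0x7A = 0xD0
  0xD0 ⊕ 0x2C = 0xFC
  0xFC ⊕ 0x99 = 0x65
  0x65 ⊕ 0x01 = 0x64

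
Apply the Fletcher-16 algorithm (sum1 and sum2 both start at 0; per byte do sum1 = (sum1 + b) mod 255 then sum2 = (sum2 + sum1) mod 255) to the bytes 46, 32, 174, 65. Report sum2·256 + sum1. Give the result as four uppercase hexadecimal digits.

Running sums (mod 255):
  after byte 0 (46): sum1=46, sum2=46
  after byte 1 (32): sum1=78, sum2=124
  after byte 2 (174): sum1=252, sum2=121
  after byte 3 (65): sum1=62, sum2=183
Checksum = sum2·256 + sum1 = 183·256 + 62 = 46910 = 0xB73E.

B73E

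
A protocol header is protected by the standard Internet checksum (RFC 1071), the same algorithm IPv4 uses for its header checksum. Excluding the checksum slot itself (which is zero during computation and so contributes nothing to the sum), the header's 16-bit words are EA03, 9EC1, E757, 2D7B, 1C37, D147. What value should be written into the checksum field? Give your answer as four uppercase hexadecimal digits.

One's-complement addition (fold any carry out of bit 15 back into bit 0):
  0xEA03 + 0x9EC1 = 0x188C4 → wrap carry → 0x88C5
  0x88C5 + 0xE757 = 0x1701C → wrap carry → 0x701D
  0x701D + 0x2D7B = 0x09D98
  0x9D98 + 0x1C37 = 0x0B9CF
  0xB9CF + 0xD147 = 0x18B16 → wrap carry → 0x8B17
One's-complement sum = 0x8B17.
Checksum = ~0x8B17 & 0xFFFF = 0x74E8.

74E8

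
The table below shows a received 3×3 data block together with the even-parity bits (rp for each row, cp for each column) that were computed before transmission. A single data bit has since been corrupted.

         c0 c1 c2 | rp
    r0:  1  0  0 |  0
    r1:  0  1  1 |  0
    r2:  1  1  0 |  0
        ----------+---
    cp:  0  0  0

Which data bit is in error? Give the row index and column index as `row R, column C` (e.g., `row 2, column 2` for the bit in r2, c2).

Recompute each row's even parity and compare to rp:
  r0: data parity 1, sent rp 0 → mismatch
  r1: data parity 0, sent rp 0 → ok
  r2: data parity 0, sent rp 0 → ok
Recompute each column's even parity and compare to cp:
  c0: data parity 0, sent cp 0 → ok
  c1: data parity 0, sent cp 0 → ok
  c2: data parity 1, sent cp 0 → mismatch
Exactly one row (r0) and one column (c2) fail → the flipped bit is at their intersection.

row 0, column 2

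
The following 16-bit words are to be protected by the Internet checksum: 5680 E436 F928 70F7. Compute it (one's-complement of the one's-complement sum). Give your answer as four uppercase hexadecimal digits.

5B28

One's-complement addition (fold any carry out of bit 15 back into bit 0):
  0x5680 + 0xE436 = 0x13AB6 → wrap carry → 0x3AB7
  0x3AB7 + 0xF928 = 0x133DF → wrap carry → 0x33E0
  0x33E0 + 0x70F7 = 0x0A4D7
One's-complement sum = 0xA4D7.
Checksum = ~0xA4D7 & 0xFFFF = 0x5B28.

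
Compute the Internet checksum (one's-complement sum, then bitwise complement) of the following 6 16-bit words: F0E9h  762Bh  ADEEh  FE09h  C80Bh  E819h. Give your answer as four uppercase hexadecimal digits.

One's-complement addition (fold any carry out of bit 15 back into bit 0):
  0xF0E9 + 0x762B = 0x16714 → wrap carry → 0x6715
  0x6715 + 0xADEE = 0x11503 → wrap carry → 0x1504
  0x1504 + 0xFE09 = 0x1130D → wrap carry → 0x130E
  0x130E + 0xC80B = 0x0DB19
  0xDB19 + 0xE819 = 0x1C332 → wrap carry → 0xC333
One's-complement sum = 0xC333.
Checksum = ~0xC333 & 0xFFFF = 0x3CCC.

3CCC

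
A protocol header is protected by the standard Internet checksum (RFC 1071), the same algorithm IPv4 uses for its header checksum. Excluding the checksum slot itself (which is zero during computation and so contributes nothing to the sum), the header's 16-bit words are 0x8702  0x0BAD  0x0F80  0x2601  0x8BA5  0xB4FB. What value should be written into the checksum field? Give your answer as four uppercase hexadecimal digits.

F72D

One's-complement addition (fold any carry out of bit 15 back into bit 0):
  0x8702 + 0x0BAD = 0x092AF
  0x92AF + 0x0F80 = 0x0A22F
  0xA22F + 0x2601 = 0x0C830
  0xC830 + 0x8BA5 = 0x153D5 → wrap carry → 0x53D6
  0x53D6 + 0xB4FB = 0x108D1 → wrap carry → 0x08D2
One's-complement sum = 0x08D2.
Checksum = ~0x08D2 & 0xFFFF = 0xF72D.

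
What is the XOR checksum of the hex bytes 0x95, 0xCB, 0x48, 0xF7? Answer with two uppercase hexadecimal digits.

XOR the bytes together:
  start with 0x95
  0x95 ⊕ 0xCB = 0x5E
  0x5E ⊕ 0x48 = 0x16
  0x16 ⊕ 0xF7 = 0xE1

E1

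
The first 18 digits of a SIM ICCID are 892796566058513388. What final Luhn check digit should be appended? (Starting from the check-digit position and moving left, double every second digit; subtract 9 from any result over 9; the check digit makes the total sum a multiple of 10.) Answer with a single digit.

7

Partial digits right→left: 8 8 3 3 1 5 8 5 0 6 6 5 6 9 7 2 9 8
Double every second digit counting from the check-digit position (so the 1st, 3rd, 5th, ... of the partial from the right).
  doubled (with −9 where >9): 7 6 2 7 0 3 3 5 9 → sum 42
  kept as-is: 8 3 5 5 6 5 9 2 8 → sum 51
Total = 42 + 51 = 93.
Check digit = (10 − (93 mod 10)) mod 10 = 7.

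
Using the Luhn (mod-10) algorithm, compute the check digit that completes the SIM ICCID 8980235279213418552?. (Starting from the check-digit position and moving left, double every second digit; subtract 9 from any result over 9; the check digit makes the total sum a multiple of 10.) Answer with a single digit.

Partial digits right→left: 2 5 5 8 1 4 3 1 2 9 7 2 5 3 2 0 8 9 8
Double every second digit counting from the check-digit position (so the 1st, 3rd, 5th, ... of the partial from the right).
  doubled (with −9 where >9): 4 1 2 6 4 5 1 4 7 7 → sum 41
  kept as-is: 5 8 4 1 9 2 3 0 9 → sum 41
Total = 41 + 41 = 82.
Check digit = (10 − (82 mod 10)) mod 10 = 8.

8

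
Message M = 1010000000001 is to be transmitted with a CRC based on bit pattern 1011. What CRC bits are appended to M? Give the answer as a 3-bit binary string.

Append 3 zeros: 1010000000001000. Divide by 1011 (XOR where the leading bit is 1):
  pos 0: 1010 XOR 1011 = 0001
  pos 3: 1000 XOR 1011 = 0011
  pos 5: 1100 XOR 1011 = 0111
  pos 6: 1110 XOR 1011 = 0101
  pos 7: 1010 XOR 1011 = 0001
  pos 10: 1010 XOR 1011 = 0001
Remainder (last 3 bits) = 100. This is the CRC / FCS.

100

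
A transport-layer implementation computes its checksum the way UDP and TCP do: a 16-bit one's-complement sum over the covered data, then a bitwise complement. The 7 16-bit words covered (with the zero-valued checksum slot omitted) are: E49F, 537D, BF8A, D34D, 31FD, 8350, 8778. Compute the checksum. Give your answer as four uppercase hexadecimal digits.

One's-complement addition (fold any carry out of bit 15 back into bit 0):
  0xE49F + 0x537D = 0x1381C → wrap carry → 0x381D
  0x381D + 0xBF8A = 0x0F7A7
  0xF7A7 + 0xD34D = 0x1CAF4 → wrap carry → 0xCAF5
  0xCAF5 + 0x31FD = 0x0FCF2
  0xFCF2 + 0x8350 = 0x18042 → wrap carry → 0x8043
  0x8043 + 0x8778 = 0x107BB → wrap carry → 0x07BC
One's-complement sum = 0x07BC.
Checksum = ~0x07BC & 0xFFFF = 0xF843.

F843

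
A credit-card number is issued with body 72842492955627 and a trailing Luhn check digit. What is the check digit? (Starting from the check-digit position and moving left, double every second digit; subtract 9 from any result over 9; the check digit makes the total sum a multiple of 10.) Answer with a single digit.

Partial digits right→left: 7 2 6 5 5 9 2 9 4 2 4 8 2 7
Double every second digit counting from the check-digit position (so the 1st, 3rd, 5th, ... of the partial from the right).
  doubled (with −9 where >9): 5 3 1 4 8 8 4 → sum 33
  kept as-is: 2 5 9 9 2 8 7 → sum 42
Total = 33 + 42 = 75.
Check digit = (10 − (75 mod 10)) mod 10 = 5.

5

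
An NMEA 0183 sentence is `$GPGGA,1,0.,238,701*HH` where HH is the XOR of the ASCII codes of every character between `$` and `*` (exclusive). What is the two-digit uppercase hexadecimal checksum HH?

XOR the ASCII codes of the payload characters:
  'G' = 0x47 → acc = 0x47
  'P' = 0x50 → acc = 0x17
  'G' = 0x47 → acc = 0x50
  'G' = 0x47 → acc = 0x17
  'A' = 0x41 → acc = 0x56
  ',' = 0x2C → acc = 0x7A
  '1' = 0x31 → acc = 0x4B
  ',' = 0x2C → acc = 0x67
  '0' = 0x30 → acc = 0x57
  '.' = 0x2E → acc = 0x79
  ',' = 0x2C → acc = 0x55
  '2' = 0x32 → acc = 0x67
  '3' = 0x33 → acc = 0x54
  '8' = 0x38 → acc = 0x6C
  ',' = 0x2C → acc = 0x40
  '7' = 0x37 → acc = 0x77
  '0' = 0x30 → acc = 0x47
  '1' = 0x31 → acc = 0x76
Checksum = 0x76.

76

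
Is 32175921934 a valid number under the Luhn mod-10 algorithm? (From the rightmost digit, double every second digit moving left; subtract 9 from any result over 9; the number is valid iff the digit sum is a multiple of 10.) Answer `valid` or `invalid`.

valid

From the right, keep odd positions and double even positions (subtract 9 from any doubled value over 9):
  doubled (positions 2,4,...): 6 2 9 5 4 → sum 26
  kept (positions 1,3,...): 4 9 2 5 1 3 → sum 24
Total = 50.
50 mod 10 = 0, so the number is valid.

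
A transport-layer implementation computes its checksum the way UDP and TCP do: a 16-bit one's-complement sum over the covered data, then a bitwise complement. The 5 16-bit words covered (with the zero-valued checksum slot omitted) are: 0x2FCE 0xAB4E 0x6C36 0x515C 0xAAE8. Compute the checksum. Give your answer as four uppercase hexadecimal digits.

BC67

One's-complement addition (fold any carry out of bit 15 back into bit 0):
  0x2FCE + 0xAB4E = 0x0DB1C
  0xDB1C + 0x6C36 = 0x14752 → wrap carry → 0x4753
  0x4753 + 0x515C = 0x098AF
  0x98AF + 0xAAE8 = 0x14397 → wrap carry → 0x4398
One's-complement sum = 0x4398.
Checksum = ~0x4398 & 0xFFFF = 0xBC67.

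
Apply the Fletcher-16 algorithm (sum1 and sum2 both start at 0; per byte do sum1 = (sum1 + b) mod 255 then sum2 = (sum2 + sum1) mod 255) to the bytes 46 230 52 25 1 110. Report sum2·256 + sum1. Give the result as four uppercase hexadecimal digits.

Running sums (mod 255):
  after byte 0 (46): sum1=46, sum2=46
  after byte 1 (230): sum1=21, sum2=67
  after byte 2 (52): sum1=73, sum2=140
  after byte 3 (25): sum1=98, sum2=238
  after byte 4 (1): sum1=99, sum2=82
  after byte 5 (110): sum1=209, sum2=36
Checksum = sum2·256 + sum1 = 36·256 + 209 = 9425 = 0x24D1.

24D1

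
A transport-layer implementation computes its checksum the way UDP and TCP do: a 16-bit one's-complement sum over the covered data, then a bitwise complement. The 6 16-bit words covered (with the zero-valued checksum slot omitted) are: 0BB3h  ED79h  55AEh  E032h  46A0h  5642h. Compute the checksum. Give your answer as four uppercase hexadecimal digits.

One's-complement addition (fold any carry out of bit 15 back into bit 0):
  0x0BB3 + 0xED79 = 0x0F92C
  0xF92C + 0x55AE = 0x14EDA → wrap carry → 0x4EDB
  0x4EDB + 0xE032 = 0x12F0D → wrap carry → 0x2F0E
  0x2F0E + 0x46A0 = 0x075AE
  0x75AE + 0x5642 = 0x0CBF0
One's-complement sum = 0xCBF0.
Checksum = ~0xCBF0 & 0xFFFF = 0x340F.

340F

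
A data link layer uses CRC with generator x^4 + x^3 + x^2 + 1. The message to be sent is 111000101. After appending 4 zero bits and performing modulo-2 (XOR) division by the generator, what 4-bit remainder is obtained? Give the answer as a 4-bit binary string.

0001

Append 4 zeros: 1110001010000. Divide by 11101 (XOR where the leading bit is 1):
  pos 0: 11100 XOR 11101 = 00001
  pos 4: 10101 XOR 11101 = 01000
  pos 5: 10000 XOR 11101 = 01101
  pos 6: 11010 XOR 11101 = 00111
  pos 8: 11100 XOR 11101 = 00001
Remainder (last 4 bits) = 0001. This is the CRC / FCS.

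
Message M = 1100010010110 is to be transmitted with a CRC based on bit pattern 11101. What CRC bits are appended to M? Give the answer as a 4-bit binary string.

Append 4 zeros: 11000100101100000. Divide by 11101 (XOR where the leading bit is 1):
  pos 0: 11000 XOR 11101 = 00101
  pos 2: 10110 XOR 11101 = 01011
  pos 3: 10110 XOR 11101 = 01011
  pos 4: 10111 XOR 11101 = 01010
  pos 5: 10100 XOR 11101 = 01001
  pos 6: 10011 XOR 11101 = 01110
  pos 7: 11101 XOR 11101 = 00000
Remainder (last 4 bits) = 0000. This is the CRC / FCS.

0000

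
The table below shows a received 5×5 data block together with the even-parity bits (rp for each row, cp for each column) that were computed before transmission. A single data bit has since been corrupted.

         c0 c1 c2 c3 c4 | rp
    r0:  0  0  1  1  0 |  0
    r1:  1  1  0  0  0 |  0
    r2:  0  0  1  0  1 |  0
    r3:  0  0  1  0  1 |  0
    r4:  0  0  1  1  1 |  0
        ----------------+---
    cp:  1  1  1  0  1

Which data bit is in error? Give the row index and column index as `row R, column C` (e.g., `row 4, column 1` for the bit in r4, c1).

row 4, column 2

Recompute each row's even parity and compare to rp:
  r0: data parity 0, sent rp 0 → ok
  r1: data parity 0, sent rp 0 → ok
  r2: data parity 0, sent rp 0 → ok
  r3: data parity 0, sent rp 0 → ok
  r4: data parity 1, sent rp 0 → mismatch
Recompute each column's even parity and compare to cp:
  c0: data parity 1, sent cp 1 → ok
  c1: data parity 1, sent cp 1 → ok
  c2: data parity 0, sent cp 1 → mismatch
  c3: data parity 0, sent cp 0 → ok
  c4: data parity 1, sent cp 1 → ok
Exactly one row (r4) and one column (c2) fail → the flipped bit is at their intersection.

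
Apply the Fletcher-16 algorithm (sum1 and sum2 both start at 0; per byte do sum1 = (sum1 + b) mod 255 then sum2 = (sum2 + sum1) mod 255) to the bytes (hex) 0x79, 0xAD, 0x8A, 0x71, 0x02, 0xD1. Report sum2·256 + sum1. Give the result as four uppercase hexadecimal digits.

91F6

Running sums (mod 255):
  after byte 0 (0x79): sum1=121, sum2=121
  after byte 1 (0xAD): sum1=39, sum2=160
  after byte 2 (0x8A): sum1=177, sum2=82
  after byte 3 (0x71): sum1=35, sum2=117
  after byte 4 (0x02): sum1=37, sum2=154
  after byte 5 (0xD1): sum1=246, sum2=145
Checksum = sum2·256 + sum1 = 145·256 + 246 = 37366 = 0x91F6.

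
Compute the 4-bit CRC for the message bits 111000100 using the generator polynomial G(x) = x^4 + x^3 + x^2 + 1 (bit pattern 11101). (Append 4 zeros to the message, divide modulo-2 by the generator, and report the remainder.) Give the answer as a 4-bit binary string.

Append 4 zeros: 1110001000000. Divide by 11101 (XOR where the leading bit is 1):
  pos 0: 11100 XOR 11101 = 00001
  pos 4: 10100 XOR 11101 = 01001
  pos 5: 10010 XOR 11101 = 01111
  pos 6: 11110 XOR 11101 = 00011
Remainder (last 4 bits) = 1100. This is the CRC / FCS.

1100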